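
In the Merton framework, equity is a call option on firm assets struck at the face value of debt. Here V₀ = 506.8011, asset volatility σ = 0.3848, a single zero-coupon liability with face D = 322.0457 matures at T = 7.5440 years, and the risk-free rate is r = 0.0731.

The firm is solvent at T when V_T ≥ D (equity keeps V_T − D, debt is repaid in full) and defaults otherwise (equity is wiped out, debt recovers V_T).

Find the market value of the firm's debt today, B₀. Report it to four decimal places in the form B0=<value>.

B0=158.3628

d₁ = [ln(V₀/D) + (r + σ²/2)T] / (σ√T)
   = [ln(506.8011/322.0457) + (0.0731 + 0.5·0.3848²)·7.5440] / (0.3848·√7.5440)
   = [0.453425 + 1.109990] / 1.056905 = 1.479240
d₂ = d₁ − σ√T = 1.479240 − 1.056905 = 0.422335
N(d₁) = 0.930462,  N(d₂) = 0.663610,  e^(−rT) = 0.576104
E₀ = V₀·N(d₁) − D·e^(−rT)·N(d₂)
   = 506.8011·0.930462 − 322.0457·0.576104·0.663610 = 348.438307
B₀ = V₀ − E₀ = 506.8011 − 348.438307 = 158.362793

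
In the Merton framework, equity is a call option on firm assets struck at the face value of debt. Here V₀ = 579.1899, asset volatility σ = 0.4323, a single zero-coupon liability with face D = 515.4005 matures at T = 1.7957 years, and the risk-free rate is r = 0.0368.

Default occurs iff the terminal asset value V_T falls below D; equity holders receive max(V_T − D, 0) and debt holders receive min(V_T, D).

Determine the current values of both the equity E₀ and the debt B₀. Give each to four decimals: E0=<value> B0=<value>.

d₁ = [ln(V₀/D) + (r + σ²/2)T] / (σ√T)
   = [ln(579.1899/515.4005) + (0.0368 + 0.5·0.4323²)·1.7957] / (0.4323·√1.7957)
   = [0.116686 + 0.233875] / 0.579298 = 0.605148
d₂ = d₁ − σ√T = 0.605148 − 0.579298 = 0.025850
N(d₁) = 0.727460,  N(d₂) = 0.510311,  e^(−rT) = 0.936054
E₀ = V₀·N(d₁) − D·e^(−rT)·N(d₂)
   = 579.1899·0.727460 − 515.4005·0.936054·0.510311 = 175.141169
B₀ = V₀ − E₀ = 579.1899 − 175.141169 = 404.048731

E0=175.1412 B0=404.0487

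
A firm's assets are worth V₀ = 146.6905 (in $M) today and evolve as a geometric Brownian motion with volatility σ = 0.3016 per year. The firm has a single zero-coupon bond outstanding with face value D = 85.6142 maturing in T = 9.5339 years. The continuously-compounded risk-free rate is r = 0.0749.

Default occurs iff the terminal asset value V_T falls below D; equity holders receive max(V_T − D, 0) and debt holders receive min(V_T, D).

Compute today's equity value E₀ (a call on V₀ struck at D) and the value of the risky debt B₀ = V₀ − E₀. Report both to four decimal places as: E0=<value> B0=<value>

E0=107.5698 B0=39.1207

d₁ = [ln(V₀/D) + (r + σ²/2)T] / (σ√T)
   = [ln(146.6905/85.6142) + (0.0749 + 0.5·0.3016²)·9.5339] / (0.3016·√9.5339)
   = [0.538474 + 1.147703] / 0.931251 = 1.810658
d₂ = d₁ − σ√T = 1.810658 − 0.931251 = 0.879408
N(d₁) = 0.964903,  N(d₂) = 0.810410,  e^(−rT) = 0.489638
E₀ = V₀·N(d₁) − D·e^(−rT)·N(d₂)
   = 146.6905·0.964903 − 85.6142·0.489638·0.810410 = 107.569775
B₀ = V₀ − E₀ = 146.6905 − 107.569775 = 39.120725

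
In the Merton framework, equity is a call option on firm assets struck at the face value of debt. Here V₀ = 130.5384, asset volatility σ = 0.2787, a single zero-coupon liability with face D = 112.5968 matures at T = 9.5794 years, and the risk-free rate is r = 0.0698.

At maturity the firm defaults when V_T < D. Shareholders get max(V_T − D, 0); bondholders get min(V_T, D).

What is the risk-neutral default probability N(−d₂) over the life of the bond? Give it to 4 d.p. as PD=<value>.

d₁ = [ln(V₀/D) + (r + σ²/2)T] / (σ√T)
   = [ln(130.5384/112.5968) + (0.0698 + 0.5·0.2787²)·9.5794] / (0.2787·√9.5794)
   = [0.147854 + 1.040676] / 0.862593 = 1.377857
d₂ = d₁ − σ√T = 1.377857 − 0.862593 = 0.515263
risk-neutral PD = N(−d₂) = N(-0.515263) = 0.303185

PD=0.3032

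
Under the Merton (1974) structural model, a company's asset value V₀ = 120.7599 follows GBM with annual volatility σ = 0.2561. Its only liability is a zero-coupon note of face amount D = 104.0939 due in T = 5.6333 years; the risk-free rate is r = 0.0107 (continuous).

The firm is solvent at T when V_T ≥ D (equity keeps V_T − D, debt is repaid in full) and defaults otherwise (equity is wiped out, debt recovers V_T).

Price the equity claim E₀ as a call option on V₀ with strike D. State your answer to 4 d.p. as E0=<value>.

E0=38.9723

d₁ = [ln(V₀/D) + (r + σ²/2)T] / (σ√T)
   = [ln(120.7599/104.0939) + (0.0107 + 0.5·0.2561²)·5.6333] / (0.2561·√5.6333)
   = [0.148511 + 0.245013] / 0.607842 = 0.647410
d₂ = d₁ − σ√T = 0.647410 − 0.607842 = 0.039568
N(d₁) = 0.741317,  N(d₂) = 0.515781,  e^(−rT) = 0.941504
E₀ = V₀·N(d₁) − D·e^(−rT)·N(d₂)
   = 120.7599·0.741317 − 104.0939·0.941504·0.515781 = 38.972279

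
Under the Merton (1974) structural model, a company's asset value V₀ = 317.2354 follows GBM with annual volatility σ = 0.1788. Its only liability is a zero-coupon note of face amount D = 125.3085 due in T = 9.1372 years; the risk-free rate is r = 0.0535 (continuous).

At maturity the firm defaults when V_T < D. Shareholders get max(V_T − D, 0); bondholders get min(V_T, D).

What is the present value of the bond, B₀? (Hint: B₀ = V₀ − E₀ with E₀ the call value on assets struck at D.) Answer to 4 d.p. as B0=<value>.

d₁ = [ln(V₀/D) + (r + σ²/2)T] / (σ√T)
   = [ln(317.2354/125.3085) + (0.0535 + 0.5·0.1788²)·9.1372] / (0.1788·√9.1372)
   = [0.928865 + 0.634896] / 0.540473 = 2.893319
d₂ = d₁ − σ√T = 2.893319 − 0.540473 = 2.352846
N(d₁) = 0.998094,  N(d₂) = 0.990685,  e^(−rT) = 0.613337
E₀ = V₀·N(d₁) − D·e^(−rT)·N(d₂)
   = 317.2354·0.998094 − 125.3085·0.613337·0.990685 = 240.490309
B₀ = V₀ − E₀ = 317.2354 − 240.490309 = 76.745091

B0=76.7451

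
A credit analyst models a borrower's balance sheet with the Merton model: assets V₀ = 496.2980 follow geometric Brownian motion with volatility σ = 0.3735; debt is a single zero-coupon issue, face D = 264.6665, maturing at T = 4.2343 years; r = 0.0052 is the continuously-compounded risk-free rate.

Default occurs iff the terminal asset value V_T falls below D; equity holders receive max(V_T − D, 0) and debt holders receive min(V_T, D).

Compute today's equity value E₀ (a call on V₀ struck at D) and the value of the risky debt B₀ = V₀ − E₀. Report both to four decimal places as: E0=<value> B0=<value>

d₁ = [ln(V₀/D) + (r + σ²/2)T] / (σ√T)
   = [ln(496.2980/264.6665) + (0.0052 + 0.5·0.3735²)·4.2343] / (0.3735·√4.2343)
   = [0.628706 + 0.317366] / 0.768566 = 1.230956
d₂ = d₁ − σ√T = 1.230956 − 0.768566 = 0.462390
N(d₁) = 0.890830,  N(d₂) = 0.678099,  e^(−rT) = 0.978222
E₀ = V₀·N(d₁) − D·e^(−rT)·N(d₂)
   = 496.2980·0.890830 − 264.6665·0.978222·0.678099 = 266.555675
B₀ = V₀ − E₀ = 496.2980 − 266.555675 = 229.742325

E0=266.5557 B0=229.7423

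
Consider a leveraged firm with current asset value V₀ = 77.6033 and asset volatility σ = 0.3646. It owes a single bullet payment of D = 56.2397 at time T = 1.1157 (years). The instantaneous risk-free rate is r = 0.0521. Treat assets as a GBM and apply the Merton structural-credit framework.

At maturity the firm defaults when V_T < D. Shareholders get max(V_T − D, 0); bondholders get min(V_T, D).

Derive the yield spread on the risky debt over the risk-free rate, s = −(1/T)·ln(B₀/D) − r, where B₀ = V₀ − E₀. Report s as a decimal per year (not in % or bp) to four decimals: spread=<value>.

d₁ = [ln(V₀/D) + (r + σ²/2)T] / (σ√T)
   = [ln(77.6033/56.2397) + (0.0521 + 0.5·0.3646²)·1.1157] / (0.3646·√1.1157)
   = [0.321987 + 0.132285] / 0.385115 = 1.179574
d₂ = d₁ − σ√T = 1.179574 − 0.385115 = 0.794460
N(d₁) = 0.880915,  N(d₂) = 0.786536,  e^(−rT) = 0.943529
E₀ = V₀·N(d₁) − D·e^(−rT)·N(d₂)
   = 77.6033·0.880915 − 56.2397·0.943529·0.786536 = 26.625341
B₀ = V₀ − E₀ = 77.6033 − 26.625341 = 50.977959
spread = −(1/T)·ln(B₀/D) − r = −(1/1.1157)·ln(50.977959/56.2397) − 0.0521 = 0.03594298

spread=0.0359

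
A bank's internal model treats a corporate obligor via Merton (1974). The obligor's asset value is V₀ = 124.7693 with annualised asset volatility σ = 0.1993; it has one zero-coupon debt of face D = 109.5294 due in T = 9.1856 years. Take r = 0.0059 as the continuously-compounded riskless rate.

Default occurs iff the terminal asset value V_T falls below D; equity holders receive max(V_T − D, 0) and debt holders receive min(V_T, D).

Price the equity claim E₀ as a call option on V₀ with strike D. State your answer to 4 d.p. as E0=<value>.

E0=38.8429

d₁ = [ln(V₀/D) + (r + σ²/2)T] / (σ√T)
   = [ln(124.7693/109.5294) + (0.0059 + 0.5·0.1993²)·9.1856] / (0.1993·√9.1856)
   = [0.130273 + 0.236623] / 0.604034 = 0.607411
d₂ = d₁ − σ√T = 0.607411 − 0.604034 = 0.003378
N(d₁) = 0.728211,  N(d₂) = 0.501347,  e^(−rT) = 0.947247
E₀ = V₀·N(d₁) − D·e^(−rT)·N(d₂)
   = 124.7693·0.728211 − 109.5294·0.947247·0.501347 = 38.842854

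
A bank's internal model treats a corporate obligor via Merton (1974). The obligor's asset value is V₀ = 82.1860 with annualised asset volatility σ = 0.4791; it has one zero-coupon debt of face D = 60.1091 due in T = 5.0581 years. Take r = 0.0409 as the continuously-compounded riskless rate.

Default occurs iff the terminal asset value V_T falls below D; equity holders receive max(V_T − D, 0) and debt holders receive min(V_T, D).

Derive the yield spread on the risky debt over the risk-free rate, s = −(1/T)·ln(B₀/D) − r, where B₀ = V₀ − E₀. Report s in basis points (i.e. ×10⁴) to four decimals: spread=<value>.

d₁ = [ln(V₀/D) + (r + σ²/2)T] / (σ√T)
   = [ln(82.1860/60.1091) + (0.0409 + 0.5·0.4791²)·5.0581] / (0.4791·√5.0581)
   = [0.312824 + 0.787386] / 1.077506 = 1.021071
d₂ = d₁ − σ√T = 1.021071 − 1.077506 = -0.056436
N(d₁) = 0.846389,  N(d₂) = 0.477497,  e^(−rT) = 0.813120
E₀ = V₀·N(d₁) − D·e^(−rT)·N(d₂)
   = 82.1860·0.846389 − 60.1091·0.813120·0.477497 = 46.223245
B₀ = V₀ − E₀ = 82.1860 − 46.223245 = 35.962755
spread = −(1/T)·ln(B₀/D) − r = −(1/5.0581)·ln(35.962755/60.1091) − 0.0409 = 0.06065541
in basis points: 0.06065541 × 10⁴ = 606.5541 bp

spread=606.5541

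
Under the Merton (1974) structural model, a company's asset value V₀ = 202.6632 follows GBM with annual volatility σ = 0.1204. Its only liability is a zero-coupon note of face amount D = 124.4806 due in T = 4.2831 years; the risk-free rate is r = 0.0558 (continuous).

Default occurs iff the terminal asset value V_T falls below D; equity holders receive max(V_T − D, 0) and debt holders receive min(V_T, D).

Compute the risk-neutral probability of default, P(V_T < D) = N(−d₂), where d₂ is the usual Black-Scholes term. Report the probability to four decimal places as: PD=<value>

d₁ = [ln(V₀/D) + (r + σ²/2)T] / (σ√T)
   = [ln(202.6632/124.4806) + (0.0558 + 0.5·0.1204²)·4.2831] / (0.1204·√4.2831)
   = [0.487396 + 0.270041] / 0.249176 = 3.039771
d₂ = d₁ − σ√T = 3.039771 − 0.249176 = 2.790595
risk-neutral PD = N(−d₂) = N(-2.790595) = 0.002631

PD=0.0026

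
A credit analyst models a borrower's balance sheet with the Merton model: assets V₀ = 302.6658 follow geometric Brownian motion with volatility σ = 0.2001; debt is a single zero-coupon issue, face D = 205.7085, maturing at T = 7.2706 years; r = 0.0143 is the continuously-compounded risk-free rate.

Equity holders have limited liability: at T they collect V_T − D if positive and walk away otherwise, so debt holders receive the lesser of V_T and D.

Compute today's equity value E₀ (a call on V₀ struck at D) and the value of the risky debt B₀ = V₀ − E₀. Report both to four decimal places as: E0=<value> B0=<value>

d₁ = [ln(V₀/D) + (r + σ²/2)T] / (σ√T)
   = [ln(302.6658/205.7085) + (0.0143 + 0.5·0.2001²)·7.2706] / (0.2001·√7.2706)
   = [0.386169 + 0.249527] / 0.539551 = 1.178195
d₂ = d₁ − σ√T = 1.178195 − 0.539551 = 0.638645
N(d₁) = 0.880641,  N(d₂) = 0.738473,  e^(−rT) = 0.901253
E₀ = V₀·N(d₁) − D·e^(−rT)·N(d₂)
   = 302.6658·0.880641 − 205.7085·0.901253·0.738473 = 129.630354
B₀ = V₀ − E₀ = 302.6658 − 129.630354 = 173.035446

E0=129.6304 B0=173.0354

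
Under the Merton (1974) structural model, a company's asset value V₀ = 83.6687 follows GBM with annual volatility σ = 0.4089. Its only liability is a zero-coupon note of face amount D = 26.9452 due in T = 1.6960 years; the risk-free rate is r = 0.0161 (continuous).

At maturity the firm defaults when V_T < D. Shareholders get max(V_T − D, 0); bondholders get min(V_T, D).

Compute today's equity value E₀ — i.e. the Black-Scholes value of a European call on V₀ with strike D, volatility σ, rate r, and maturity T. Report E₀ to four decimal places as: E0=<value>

d₁ = [ln(V₀/D) + (r + σ²/2)T] / (σ√T)
   = [ln(83.6687/26.9452) + (0.0161 + 0.5·0.4089²)·1.6960] / (0.4089·√1.6960)
   = [1.133060 + 0.169091] / 0.532513 = 2.445294
d₂ = d₁ − σ√T = 2.445294 − 0.532513 = 1.912781
N(d₁) = 0.992763,  N(d₂) = 0.972112,  e^(−rT) = 0.973064
E₀ = V₀·N(d₁) − D·e^(−rT)·N(d₂)
   = 83.6687·0.992763 − 26.9452·0.973064·0.972112 = 57.575022

E0=57.5750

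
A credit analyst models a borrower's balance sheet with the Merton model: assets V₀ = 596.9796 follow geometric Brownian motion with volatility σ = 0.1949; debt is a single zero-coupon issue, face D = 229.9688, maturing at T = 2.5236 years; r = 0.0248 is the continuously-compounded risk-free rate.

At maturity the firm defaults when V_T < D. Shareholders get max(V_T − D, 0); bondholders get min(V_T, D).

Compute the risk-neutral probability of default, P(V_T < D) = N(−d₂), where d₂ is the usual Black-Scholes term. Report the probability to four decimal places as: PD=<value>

d₁ = [ln(V₀/D) + (r + σ²/2)T] / (σ√T)
   = [ln(596.9796/229.9688) + (0.0248 + 0.5·0.1949²)·2.5236] / (0.1949·√2.5236)
   = [0.953939 + 0.110516] / 0.309615 = 3.437996
d₂ = d₁ − σ√T = 3.437996 − 0.309615 = 3.128381
risk-neutral PD = N(−d₂) = N(-3.128381) = 0.000879

PD=0.0009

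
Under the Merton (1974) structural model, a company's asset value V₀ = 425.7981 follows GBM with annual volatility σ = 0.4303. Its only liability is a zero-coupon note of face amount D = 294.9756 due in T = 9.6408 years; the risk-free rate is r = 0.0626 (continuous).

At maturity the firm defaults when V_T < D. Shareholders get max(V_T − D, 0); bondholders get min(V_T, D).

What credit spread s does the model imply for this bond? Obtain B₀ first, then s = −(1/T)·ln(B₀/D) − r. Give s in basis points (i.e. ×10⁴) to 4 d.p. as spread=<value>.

d₁ = [ln(V₀/D) + (r + σ²/2)T] / (σ√T)
   = [ln(425.7981/294.9756) + (0.0626 + 0.5·0.4303²)·9.6408] / (0.4303·√9.6408)
   = [0.367073 + 1.496050] / 1.336066 = 1.394484
d₂ = d₁ − σ√T = 1.394484 − 1.336066 = 0.058418
N(d₁) = 0.918414,  N(d₂) = 0.523292,  e^(−rT) = 0.546886
E₀ = V₀·N(d₁) − D·e^(−rT)·N(d₂)
   = 425.7981·0.918414 − 294.9756·0.546886·0.523292 = 306.642509
B₀ = V₀ − E₀ = 425.7981 − 306.642509 = 119.155591
spread = −(1/T)·ln(B₀/D) − r = −(1/9.6408)·ln(119.155591/294.9756) − 0.0626 = 0.03142358
in basis points: 0.03142358 × 10⁴ = 314.2358 bp

spread=314.2358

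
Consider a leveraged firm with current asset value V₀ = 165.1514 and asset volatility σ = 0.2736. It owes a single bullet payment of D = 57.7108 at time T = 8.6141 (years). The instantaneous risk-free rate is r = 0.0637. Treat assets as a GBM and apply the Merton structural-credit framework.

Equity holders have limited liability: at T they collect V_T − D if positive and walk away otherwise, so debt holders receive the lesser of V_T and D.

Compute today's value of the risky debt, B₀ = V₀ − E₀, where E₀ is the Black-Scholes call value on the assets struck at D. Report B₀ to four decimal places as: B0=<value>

B0=32.8546

d₁ = [ln(V₀/D) + (r + σ²/2)T] / (σ√T)
   = [ln(165.1514/57.7108) + (0.0637 + 0.5·0.2736²)·8.6141] / (0.2736·√8.6141)
   = [1.051418 + 0.871131] / 0.803010 = 2.394178
d₂ = d₁ − σ√T = 2.394178 − 0.803010 = 1.591168
N(d₁) = 0.991671,  N(d₂) = 0.944214,  e^(−rT) = 0.577690
E₀ = V₀·N(d₁) − D·e^(−rT)·N(d₂)
   = 165.1514·0.991671 − 57.7108·0.577690·0.944214 = 132.296782
B₀ = V₀ − E₀ = 165.1514 − 132.296782 = 32.854618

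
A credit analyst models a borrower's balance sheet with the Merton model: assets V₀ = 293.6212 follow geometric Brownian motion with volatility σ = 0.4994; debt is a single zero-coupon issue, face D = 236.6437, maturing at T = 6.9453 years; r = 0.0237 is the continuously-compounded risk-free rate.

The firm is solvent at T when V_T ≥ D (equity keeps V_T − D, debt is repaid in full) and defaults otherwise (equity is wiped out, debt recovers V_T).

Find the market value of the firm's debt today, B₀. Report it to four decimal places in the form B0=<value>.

B0=121.9132

d₁ = [ln(V₀/D) + (r + σ²/2)T] / (σ√T)
   = [ln(293.6212/236.6437) + (0.0237 + 0.5·0.4994²)·6.9453] / (0.4994·√6.9453)
   = [0.215735 + 1.030684] / 1.316116 = 0.947043
d₂ = d₁ − σ√T = 0.947043 − 1.316116 = -0.369072
N(d₁) = 0.828192,  N(d₂) = 0.356037,  e^(−rT) = 0.848230
E₀ = V₀·N(d₁) − D·e^(−rT)·N(d₂)
   = 293.6212·0.828192 − 236.6437·0.848230·0.356037 = 171.707956
B₀ = V₀ − E₀ = 293.6212 − 171.707956 = 121.913244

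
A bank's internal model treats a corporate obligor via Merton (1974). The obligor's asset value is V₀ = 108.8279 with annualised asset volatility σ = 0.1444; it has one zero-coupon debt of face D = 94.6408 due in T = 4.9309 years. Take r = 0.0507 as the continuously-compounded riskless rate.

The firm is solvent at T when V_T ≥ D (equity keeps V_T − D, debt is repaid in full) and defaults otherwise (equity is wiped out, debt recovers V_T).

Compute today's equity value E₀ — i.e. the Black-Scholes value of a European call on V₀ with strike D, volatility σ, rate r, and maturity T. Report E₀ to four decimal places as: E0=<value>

d₁ = [ln(V₀/D) + (r + σ²/2)T] / (σ√T)
   = [ln(108.8279/94.6408) + (0.0507 + 0.5·0.1444²)·4.9309] / (0.1444·√4.9309)
   = [0.139679 + 0.301405] / 0.320649 = 1.375595
d₂ = d₁ − σ√T = 1.375595 − 0.320649 = 1.054946
N(d₁) = 0.915527,  N(d₂) = 0.854275,  e^(−rT) = 0.778803
E₀ = V₀·N(d₁) − D·e^(−rT)·N(d₂)
   = 108.8279·0.915527 − 94.6408·0.778803·0.854275 = 36.669143

E0=36.6691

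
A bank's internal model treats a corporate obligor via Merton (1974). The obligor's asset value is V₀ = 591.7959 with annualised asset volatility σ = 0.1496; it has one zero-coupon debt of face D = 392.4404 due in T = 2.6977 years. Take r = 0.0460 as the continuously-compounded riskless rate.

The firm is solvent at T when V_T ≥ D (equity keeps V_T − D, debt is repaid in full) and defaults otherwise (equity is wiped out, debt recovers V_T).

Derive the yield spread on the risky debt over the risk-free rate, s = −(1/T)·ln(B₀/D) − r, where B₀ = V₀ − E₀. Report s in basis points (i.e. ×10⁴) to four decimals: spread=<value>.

spread=6.1788

d₁ = [ln(V₀/D) + (r + σ²/2)T] / (σ√T)
   = [ln(591.7959/392.4404) + (0.0460 + 0.5·0.1496²)·2.6977] / (0.1496·√2.6977)
   = [0.410777 + 0.154282] / 0.245713 = 2.299668
d₂ = d₁ − σ√T = 2.299668 − 0.245713 = 2.053955
N(d₁) = 0.989266,  N(d₂) = 0.980010,  e^(−rT) = 0.883297
E₀ = V₀·N(d₁) − D·e^(−rT)·N(d₂)
   = 591.7959·0.989266 − 392.4404·0.883297·0.980010 = 245.731935
B₀ = V₀ − E₀ = 591.7959 − 245.731935 = 346.063965
spread = −(1/T)·ln(B₀/D) − r = −(1/2.6977)·ln(346.063965/392.4404) − 0.0460 = 0.00061788
in basis points: 0.00061788 × 10⁴ = 6.1788 bp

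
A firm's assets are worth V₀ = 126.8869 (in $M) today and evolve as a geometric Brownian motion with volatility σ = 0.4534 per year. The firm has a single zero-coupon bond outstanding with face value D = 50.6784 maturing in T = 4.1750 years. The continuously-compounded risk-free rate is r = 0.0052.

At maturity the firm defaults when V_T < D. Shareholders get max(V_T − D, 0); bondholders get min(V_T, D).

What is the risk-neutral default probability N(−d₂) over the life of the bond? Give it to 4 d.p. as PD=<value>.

d₁ = [ln(V₀/D) + (r + σ²/2)T] / (σ√T)
   = [ln(126.8869/50.6784) + (0.0052 + 0.5·0.4534²)·4.1750] / (0.4534·√4.1750)
   = [0.917796 + 0.450841] / 0.926424 = 1.477333
d₂ = d₁ − σ√T = 1.477333 − 0.926424 = 0.550909
risk-neutral PD = N(−d₂) = N(-0.550909) = 0.290848

PD=0.2908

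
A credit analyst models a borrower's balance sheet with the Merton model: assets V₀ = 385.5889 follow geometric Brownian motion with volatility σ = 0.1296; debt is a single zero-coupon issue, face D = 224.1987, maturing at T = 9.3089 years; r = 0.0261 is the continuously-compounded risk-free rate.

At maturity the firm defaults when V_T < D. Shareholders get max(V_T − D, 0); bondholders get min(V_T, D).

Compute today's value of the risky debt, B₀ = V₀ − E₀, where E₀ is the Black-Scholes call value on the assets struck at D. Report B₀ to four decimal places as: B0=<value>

B0=174.9450

d₁ = [ln(V₀/D) + (r + σ²/2)T] / (σ√T)
   = [ln(385.5889/224.1987) + (0.0261 + 0.5·0.1296²)·9.3089] / (0.1296·√9.3089)
   = [0.542239 + 0.321139] / 0.395416 = 2.183468
d₂ = d₁ − σ√T = 2.183468 − 0.395416 = 1.788052
N(d₁) = 0.985499,  N(d₂) = 0.963116,  e^(−rT) = 0.784301
E₀ = V₀·N(d₁) − D·e^(−rT)·N(d₂)
   = 385.5889·0.985499 − 224.1987·0.784301·0.963116 = 210.643936
B₀ = V₀ − E₀ = 385.5889 − 210.643936 = 174.944964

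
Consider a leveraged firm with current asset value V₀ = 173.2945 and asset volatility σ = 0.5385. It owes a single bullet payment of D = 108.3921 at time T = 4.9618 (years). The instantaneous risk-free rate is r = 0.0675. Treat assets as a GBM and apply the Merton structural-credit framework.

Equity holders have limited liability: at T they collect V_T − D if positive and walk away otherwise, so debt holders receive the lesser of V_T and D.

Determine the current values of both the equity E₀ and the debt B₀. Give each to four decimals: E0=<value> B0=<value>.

E0=114.6609 B0=58.6336

d₁ = [ln(V₀/D) + (r + σ²/2)T] / (σ√T)
   = [ln(173.2945/108.3921) + (0.0675 + 0.5·0.5385²)·4.9618] / (0.5385·√4.9618)
   = [0.469237 + 1.054338] / 1.199514 = 1.270161
d₂ = d₁ − σ√T = 1.270161 − 1.199514 = 0.070647
N(d₁) = 0.897986,  N(d₂) = 0.528161,  e^(−rT) = 0.715394
E₀ = V₀·N(d₁) − D·e^(−rT)·N(d₂)
   = 173.2945·0.897986 − 108.3921·0.715394·0.528161 = 114.660892
B₀ = V₀ − E₀ = 173.2945 − 114.660892 = 58.633608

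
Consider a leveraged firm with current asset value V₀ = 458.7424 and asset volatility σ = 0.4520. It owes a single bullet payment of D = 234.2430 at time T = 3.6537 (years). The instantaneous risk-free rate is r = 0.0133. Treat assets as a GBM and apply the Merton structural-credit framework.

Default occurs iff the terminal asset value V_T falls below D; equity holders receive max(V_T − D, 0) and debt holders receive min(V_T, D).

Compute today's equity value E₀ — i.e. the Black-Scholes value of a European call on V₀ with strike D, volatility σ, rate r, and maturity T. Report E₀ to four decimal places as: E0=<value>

d₁ = [ln(V₀/D) + (r + σ²/2)T] / (σ√T)
   = [ln(458.7424/234.2430) + (0.0133 + 0.5·0.4520²)·3.6537] / (0.4520·√3.6537)
   = [0.672130 + 0.421827] / 0.863982 = 1.266180
d₂ = d₁ − σ√T = 1.266180 − 0.863982 = 0.402197
N(d₁) = 0.897276,  N(d₂) = 0.656231,  e^(−rT) = 0.952568
E₀ = V₀·N(d₁) − D·e^(−rT)·N(d₂)
   = 458.7424·0.897276 − 234.2430·0.952568·0.656231 = 265.192136

E0=265.1921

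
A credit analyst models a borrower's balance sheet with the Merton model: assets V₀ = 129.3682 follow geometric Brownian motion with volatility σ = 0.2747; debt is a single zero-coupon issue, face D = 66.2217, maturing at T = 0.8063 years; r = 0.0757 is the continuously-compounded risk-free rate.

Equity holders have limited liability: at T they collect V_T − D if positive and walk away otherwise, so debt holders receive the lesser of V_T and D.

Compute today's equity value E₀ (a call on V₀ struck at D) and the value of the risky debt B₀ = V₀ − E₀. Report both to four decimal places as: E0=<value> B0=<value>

E0=67.0772 B0=62.2910

d₁ = [ln(V₀/D) + (r + σ²/2)T] / (σ√T)
   = [ln(129.3682/66.2217) + (0.0757 + 0.5·0.2747²)·0.8063] / (0.2747·√0.8063)
   = [0.669654 + 0.091459] / 0.246665 = 3.085618
d₂ = d₁ − σ√T = 3.085618 − 0.246665 = 2.838953
N(d₁) = 0.998984,  N(d₂) = 0.997737,  e^(−rT) = 0.940789
E₀ = V₀·N(d₁) − D·e^(−rT)·N(d₂)
   = 129.3682·0.998984 − 66.2217·0.940789·0.997737 = 67.077184
B₀ = V₀ − E₀ = 129.3682 − 67.077184 = 62.291016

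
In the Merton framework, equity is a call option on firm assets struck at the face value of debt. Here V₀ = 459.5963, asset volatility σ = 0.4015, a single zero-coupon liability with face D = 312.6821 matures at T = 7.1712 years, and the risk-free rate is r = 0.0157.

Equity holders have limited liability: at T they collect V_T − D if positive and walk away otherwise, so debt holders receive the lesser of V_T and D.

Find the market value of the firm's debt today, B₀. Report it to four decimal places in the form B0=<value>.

d₁ = [ln(V₀/D) + (r + σ²/2)T] / (σ√T)
   = [ln(459.5963/312.6821) + (0.0157 + 0.5·0.4015²)·7.1712] / (0.4015·√7.1712)
   = [0.385161 + 0.690595] / 1.075181 = 1.000535
d₂ = d₁ − σ√T = 1.000535 − 1.075181 = -0.074646
N(d₁) = 0.841474,  N(d₂) = 0.470248,  e^(−rT) = 0.893519
E₀ = V₀·N(d₁) − D·e^(−rT)·N(d₂)
   = 459.5963·0.841474 − 312.6821·0.893519·0.470248 = 255.356986
B₀ = V₀ − E₀ = 459.5963 − 255.356986 = 204.239314

B0=204.2393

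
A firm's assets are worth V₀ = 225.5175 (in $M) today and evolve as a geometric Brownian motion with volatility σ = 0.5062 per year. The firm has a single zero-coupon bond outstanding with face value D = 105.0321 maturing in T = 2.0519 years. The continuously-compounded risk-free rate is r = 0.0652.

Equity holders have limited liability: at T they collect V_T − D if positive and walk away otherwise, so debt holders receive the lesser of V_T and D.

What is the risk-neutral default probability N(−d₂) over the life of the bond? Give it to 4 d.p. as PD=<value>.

d₁ = [ln(V₀/D) + (r + σ²/2)T] / (σ√T)
   = [ln(225.5175/105.0321) + (0.0652 + 0.5·0.5062²)·2.0519] / (0.5062·√2.0519)
   = [0.764132 + 0.396672] / 0.725104 = 1.600879
d₂ = d₁ − σ√T = 1.600879 − 0.725104 = 0.875775
risk-neutral PD = N(−d₂) = N(-0.875775) = 0.190576

PD=0.1906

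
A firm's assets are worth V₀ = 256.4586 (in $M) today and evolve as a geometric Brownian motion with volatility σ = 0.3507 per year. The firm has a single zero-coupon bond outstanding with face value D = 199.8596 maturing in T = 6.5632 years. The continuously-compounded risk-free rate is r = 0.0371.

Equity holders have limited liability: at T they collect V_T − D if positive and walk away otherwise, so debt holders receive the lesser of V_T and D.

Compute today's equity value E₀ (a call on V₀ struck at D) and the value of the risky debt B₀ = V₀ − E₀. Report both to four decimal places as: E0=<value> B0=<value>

E0=131.1008 B0=125.3578

d₁ = [ln(V₀/D) + (r + σ²/2)T] / (σ√T)
   = [ln(256.4586/199.8596) + (0.0371 + 0.5·0.3507²)·6.5632] / (0.3507·√6.5632)
   = [0.249352 + 0.647100] / 0.898449 = 0.997777
d₂ = d₁ − σ√T = 0.997777 − 0.898449 = 0.099328
N(d₁) = 0.840806,  N(d₂) = 0.539561,  e^(−rT) = 0.783884
E₀ = V₀·N(d₁) − D·e^(−rT)·N(d₂)
   = 256.4586·0.840806 − 199.8596·0.783884·0.539561 = 131.100778
B₀ = V₀ − E₀ = 256.4586 − 131.100778 = 125.357822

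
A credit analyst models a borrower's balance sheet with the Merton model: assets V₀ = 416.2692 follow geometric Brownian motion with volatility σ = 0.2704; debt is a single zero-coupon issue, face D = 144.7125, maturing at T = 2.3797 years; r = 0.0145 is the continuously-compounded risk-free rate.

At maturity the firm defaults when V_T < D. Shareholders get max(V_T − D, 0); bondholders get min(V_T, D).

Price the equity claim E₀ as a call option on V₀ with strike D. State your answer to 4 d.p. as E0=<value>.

E0=276.6025

d₁ = [ln(V₀/D) + (r + σ²/2)T] / (σ√T)
   = [ln(416.2692/144.7125) + (0.0145 + 0.5·0.2704²)·2.3797] / (0.2704·√2.3797)
   = [1.056583 + 0.121503] / 0.417127 = 2.824290
d₂ = d₁ − σ√T = 2.824290 − 0.417127 = 2.407163
N(d₁) = 0.997631,  N(d₂) = 0.991962,  e^(−rT) = 0.966083
E₀ = V₀·N(d₁) − D·e^(−rT)·N(d₂)
   = 416.2692·0.997631 − 144.7125·0.966083·0.991962 = 276.602490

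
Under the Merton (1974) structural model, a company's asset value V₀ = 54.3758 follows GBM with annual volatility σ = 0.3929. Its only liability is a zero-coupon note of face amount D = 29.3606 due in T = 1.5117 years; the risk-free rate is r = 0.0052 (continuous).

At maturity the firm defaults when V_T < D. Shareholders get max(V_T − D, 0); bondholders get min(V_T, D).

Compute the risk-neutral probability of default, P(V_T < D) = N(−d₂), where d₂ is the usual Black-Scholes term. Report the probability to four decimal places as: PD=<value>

PD=0.1468

d₁ = [ln(V₀/D) + (r + σ²/2)T] / (σ√T)
   = [ln(54.3758/29.3606) + (0.0052 + 0.5·0.3929²)·1.5117] / (0.3929·√1.5117)
   = [0.616266 + 0.124542] / 0.483075 = 1.533523
d₂ = d₁ − σ√T = 1.533523 − 0.483075 = 1.050448
risk-neutral PD = N(−d₂) = N(-1.050448) = 0.146756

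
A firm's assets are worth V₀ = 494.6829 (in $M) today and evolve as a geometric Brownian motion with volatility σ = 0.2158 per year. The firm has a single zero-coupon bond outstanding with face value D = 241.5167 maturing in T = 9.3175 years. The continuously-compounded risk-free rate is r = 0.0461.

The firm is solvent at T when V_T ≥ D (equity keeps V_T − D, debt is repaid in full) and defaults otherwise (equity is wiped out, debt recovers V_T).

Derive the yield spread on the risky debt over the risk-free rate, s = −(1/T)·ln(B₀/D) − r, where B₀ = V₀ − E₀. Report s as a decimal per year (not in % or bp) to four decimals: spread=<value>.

d₁ = [ln(V₀/D) + (r + σ²/2)T] / (σ√T)
   = [ln(494.6829/241.5167) + (0.0461 + 0.5·0.2158²)·9.3175] / (0.2158·√9.3175)
   = [0.716978 + 0.646493] / 0.658720 = 2.069879
d₂ = d₁ − σ√T = 2.069879 − 0.658720 = 1.411158
N(d₁) = 0.980768,  N(d₂) = 0.920901,  e^(−rT) = 0.650811
E₀ = V₀·N(d₁) − D·e^(−rT)·N(d₂)
   = 494.6829·0.980768 − 241.5167·0.650811·0.920901 = 340.420528
B₀ = V₀ − E₀ = 494.6829 − 340.420528 = 154.262372
spread = −(1/T)·ln(B₀/D) − r = −(1/9.3175)·ln(154.262372/241.5167) − 0.0461 = 0.00201202

spread=0.0020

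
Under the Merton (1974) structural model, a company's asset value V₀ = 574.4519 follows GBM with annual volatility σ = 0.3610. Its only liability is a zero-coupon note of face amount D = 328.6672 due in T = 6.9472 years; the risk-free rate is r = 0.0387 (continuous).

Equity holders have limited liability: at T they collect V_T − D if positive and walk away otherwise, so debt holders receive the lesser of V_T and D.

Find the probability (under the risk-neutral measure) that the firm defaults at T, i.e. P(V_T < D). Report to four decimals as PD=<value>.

PD=0.3469

d₁ = [ln(V₀/D) + (r + σ²/2)T] / (σ√T)
   = [ln(574.4519/328.6672) + (0.0387 + 0.5·0.3610²)·6.9472] / (0.3610·√6.9472)
   = [0.558371 + 0.721540] / 0.951507 = 1.345140
d₂ = d₁ − σ√T = 1.345140 − 0.951507 = 0.393633
risk-neutral PD = N(−d₂) = N(-0.393633) = 0.346926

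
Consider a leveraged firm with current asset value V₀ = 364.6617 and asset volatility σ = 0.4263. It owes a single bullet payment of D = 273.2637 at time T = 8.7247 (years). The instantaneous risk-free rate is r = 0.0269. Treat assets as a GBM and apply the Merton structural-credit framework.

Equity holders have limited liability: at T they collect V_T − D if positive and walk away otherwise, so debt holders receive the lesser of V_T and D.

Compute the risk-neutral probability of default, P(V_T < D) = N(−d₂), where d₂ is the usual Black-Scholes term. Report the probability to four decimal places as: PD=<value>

d₁ = [ln(V₀/D) + (r + σ²/2)T] / (σ√T)
   = [ln(364.6617/273.2637) + (0.0269 + 0.5·0.4263²)·8.7247] / (0.4263·√8.7247)
   = [0.288533 + 1.027472] / 1.259188 = 1.045122
d₂ = d₁ − σ√T = 1.045122 − 1.259188 = -0.214067
risk-neutral PD = N(−d₂) = N(0.214067) = 0.584752

PD=0.5848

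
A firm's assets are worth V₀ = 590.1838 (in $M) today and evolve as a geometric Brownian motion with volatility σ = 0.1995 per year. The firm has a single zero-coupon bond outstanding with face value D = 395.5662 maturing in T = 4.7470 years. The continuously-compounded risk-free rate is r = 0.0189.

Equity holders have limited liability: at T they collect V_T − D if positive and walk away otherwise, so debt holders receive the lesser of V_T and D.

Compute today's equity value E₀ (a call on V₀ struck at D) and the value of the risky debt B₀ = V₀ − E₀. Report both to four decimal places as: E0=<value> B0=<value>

d₁ = [ln(V₀/D) + (r + σ²/2)T] / (σ√T)
   = [ln(590.1838/395.5662) + (0.0189 + 0.5·0.1995²)·4.7470] / (0.1995·√4.7470)
   = [0.400116 + 0.184184] / 0.434663 = 1.344260
d₂ = d₁ − σ√T = 1.344260 − 0.434663 = 0.909598
N(d₁) = 0.910568,  N(d₂) = 0.818483,  e^(−rT) = 0.914189
E₀ = V₀·N(d₁) − D·e^(−rT)·N(d₂)
   = 590.1838·0.910568 − 395.5662·0.914189·0.818483 = 241.420992
B₀ = V₀ − E₀ = 590.1838 − 241.420992 = 348.762808

E0=241.4210 B0=348.7628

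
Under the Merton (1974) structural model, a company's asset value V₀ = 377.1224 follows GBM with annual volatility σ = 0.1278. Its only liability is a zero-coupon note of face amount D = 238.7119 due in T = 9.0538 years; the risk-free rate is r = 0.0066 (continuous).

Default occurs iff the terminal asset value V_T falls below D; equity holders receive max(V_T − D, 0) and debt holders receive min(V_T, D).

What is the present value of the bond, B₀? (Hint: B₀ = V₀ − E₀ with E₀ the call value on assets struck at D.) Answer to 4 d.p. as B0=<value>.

d₁ = [ln(V₀/D) + (r + σ²/2)T] / (σ√T)
   = [ln(377.1224/238.7119) + (0.0066 + 0.5·0.1278²)·9.0538] / (0.1278·√9.0538)
   = [0.457312 + 0.133692] / 0.384544 = 1.536896
d₂ = d₁ − σ√T = 1.536896 − 0.384544 = 1.152352
N(d₁) = 0.937841,  N(d₂) = 0.875412,  e^(−rT) = 0.941995
E₀ = V₀·N(d₁) − D·e^(−rT)·N(d₂)
   = 377.1224·0.937841 − 238.7119·0.941995·0.875412 = 156.830834
B₀ = V₀ − E₀ = 377.1224 − 156.830834 = 220.291566

B0=220.2916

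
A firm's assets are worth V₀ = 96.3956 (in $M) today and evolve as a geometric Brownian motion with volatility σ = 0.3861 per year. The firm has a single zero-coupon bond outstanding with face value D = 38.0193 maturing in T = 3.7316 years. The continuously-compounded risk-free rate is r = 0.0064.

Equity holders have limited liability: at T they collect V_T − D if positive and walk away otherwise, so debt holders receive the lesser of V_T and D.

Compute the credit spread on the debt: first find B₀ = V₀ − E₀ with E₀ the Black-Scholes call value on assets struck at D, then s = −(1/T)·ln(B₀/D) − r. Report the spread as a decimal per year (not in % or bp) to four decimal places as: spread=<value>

d₁ = [ln(V₀/D) + (r + σ²/2)T] / (σ√T)
   = [ln(96.3956/38.0193) + (0.0064 + 0.5·0.3861²)·3.7316] / (0.3861·√3.7316)
   = [0.930367 + 0.302023] / 0.745843 = 1.652345
d₂ = d₁ − σ√T = 1.652345 − 0.745843 = 0.906502
N(d₁) = 0.950768,  N(d₂) = 0.817665,  e^(−rT) = 0.976401
E₀ = V₀·N(d₁) − D·e^(−rT)·N(d₂)
   = 96.3956·0.950768 − 38.0193·0.976401·0.817665 = 61.296425
B₀ = V₀ − E₀ = 96.3956 − 61.296425 = 35.099175
spread = −(1/T)·ln(B₀/D) − r = −(1/3.7316)·ln(35.099175/38.0193) − 0.0064 = 0.01501609

spread=0.0150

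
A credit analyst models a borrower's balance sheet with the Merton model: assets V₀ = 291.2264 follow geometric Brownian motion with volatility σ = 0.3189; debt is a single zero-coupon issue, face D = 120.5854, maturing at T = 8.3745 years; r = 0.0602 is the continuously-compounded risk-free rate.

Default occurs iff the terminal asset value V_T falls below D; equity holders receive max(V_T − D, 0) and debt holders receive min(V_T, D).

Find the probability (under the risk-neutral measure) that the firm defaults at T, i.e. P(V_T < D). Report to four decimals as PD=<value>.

PD=0.1491

d₁ = [ln(V₀/D) + (r + σ²/2)T] / (σ√T)
   = [ln(291.2264/120.5854) + (0.0602 + 0.5·0.3189²)·8.3745] / (0.3189·√8.3745)
   = [0.881743 + 0.929977] / 0.922856 = 1.963166
d₂ = d₁ − σ√T = 1.963166 − 0.922856 = 1.040310
risk-neutral PD = N(−d₂) = N(-1.040310) = 0.149098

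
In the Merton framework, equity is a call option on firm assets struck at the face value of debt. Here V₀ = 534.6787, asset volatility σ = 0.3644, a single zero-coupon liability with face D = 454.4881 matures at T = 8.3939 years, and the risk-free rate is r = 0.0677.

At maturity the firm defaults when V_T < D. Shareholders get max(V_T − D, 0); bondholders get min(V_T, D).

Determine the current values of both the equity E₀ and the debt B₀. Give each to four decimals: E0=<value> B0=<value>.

E0=329.6742 B0=205.0045

d₁ = [ln(V₀/D) + (r + σ²/2)T] / (σ√T)
   = [ln(534.6787/454.4881) + (0.0677 + 0.5·0.3644²)·8.3939] / (0.3644·√8.3939)
   = [0.162494 + 1.125569] / 1.055748 = 1.220048
d₂ = d₁ − σ√T = 1.220048 − 1.055748 = 0.164300
N(d₁) = 0.888777,  N(d₂) = 0.565253,  e^(−rT) = 0.566506
E₀ = V₀·N(d₁) − D·e^(−rT)·N(d₂)
   = 534.6787·0.888777 − 454.4881·0.566506·0.565253 = 329.674168
B₀ = V₀ − E₀ = 534.6787 − 329.674168 = 205.004532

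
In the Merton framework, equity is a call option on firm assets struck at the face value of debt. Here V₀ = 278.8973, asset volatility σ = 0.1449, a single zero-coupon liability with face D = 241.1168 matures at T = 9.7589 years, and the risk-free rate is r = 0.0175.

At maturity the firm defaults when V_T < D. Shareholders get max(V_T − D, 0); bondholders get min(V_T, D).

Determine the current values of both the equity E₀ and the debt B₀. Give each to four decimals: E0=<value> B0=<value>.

E0=90.8417 B0=188.0556

d₁ = [ln(V₀/D) + (r + σ²/2)T] / (σ√T)
   = [ln(278.8973/241.1168) + (0.0175 + 0.5·0.1449²)·9.7589] / (0.1449·√9.7589)
   = [0.145562 + 0.273230] / 0.452657 = 0.925187
d₂ = d₁ − σ√T = 0.925187 − 0.452657 = 0.472530
N(d₁) = 0.822566,  N(d₂) = 0.681726,  e^(−rT) = 0.843006
E₀ = V₀·N(d₁) − D·e^(−rT)·N(d₂)
   = 278.8973·0.822566 − 241.1168·0.843006·0.681726 = 90.841696
B₀ = V₀ − E₀ = 278.8973 − 90.841696 = 188.055604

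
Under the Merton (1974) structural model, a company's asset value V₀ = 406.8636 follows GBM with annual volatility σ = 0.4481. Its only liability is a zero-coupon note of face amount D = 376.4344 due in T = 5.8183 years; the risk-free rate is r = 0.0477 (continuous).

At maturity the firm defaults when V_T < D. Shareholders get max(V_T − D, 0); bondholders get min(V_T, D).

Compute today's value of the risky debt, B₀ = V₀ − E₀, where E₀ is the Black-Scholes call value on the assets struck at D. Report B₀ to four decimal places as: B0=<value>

B0=196.9656

d₁ = [ln(V₀/D) + (r + σ²/2)T] / (σ√T)
   = [ln(406.8636/376.4344) + (0.0477 + 0.5·0.4481²)·5.8183] / (0.4481·√5.8183)
   = [0.077734 + 0.861672] / 1.080869 = 0.869121
d₂ = d₁ − σ√T = 0.869121 − 1.080869 = -0.211748
N(d₁) = 0.807610,  N(d₂) = 0.416152,  e^(−rT) = 0.757651
E₀ = V₀·N(d₁) − D·e^(−rT)·N(d₂)
   = 406.8636·0.807610 − 376.4344·0.757651·0.416152 = 209.898005
B₀ = V₀ − E₀ = 406.8636 − 209.898005 = 196.965595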